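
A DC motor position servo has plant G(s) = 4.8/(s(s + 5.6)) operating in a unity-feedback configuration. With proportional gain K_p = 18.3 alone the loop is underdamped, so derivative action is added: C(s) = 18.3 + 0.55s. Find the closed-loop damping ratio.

ζ = 0.44

Forward path: (18.3 + 0.55s)·4.8/(s(s+5.6)). The closed-loop characteristic equation is s² + (5.6 + 4.8·0.55)s + 4.8·18.3 = 0.
That is s² + 8.24s + 87.84 = 0, so ω_n = 9.372 rad/s and ζ = 8.24/(2·9.372) = 0.4396.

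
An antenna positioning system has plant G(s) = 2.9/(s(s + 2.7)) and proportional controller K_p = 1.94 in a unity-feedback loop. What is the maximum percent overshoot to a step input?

The closed-loop denominator s² + 2.7s + 5.626 gives ω_n = √5.626 = 2.372 and ζ = 2.7/(2ω_n) = 0.5692.
%OS = 100·exp(−πζ/√(1−ζ²)) = 100·exp(−π·0.5692/√0.6761) = 11.4%.

11.4%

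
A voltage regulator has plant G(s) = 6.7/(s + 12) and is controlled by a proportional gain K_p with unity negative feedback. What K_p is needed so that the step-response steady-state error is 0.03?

Steady-state error for a unit step on this type-0 loop is 1/(1 + K_p·G(0)).
G(0) = 0.5583. Require 1/(1 + K_p·0.5583) = 0.03, so 1 + 0.5583·K_p = 33.33.
K_p = (33.33 − 1)/0.5583 = 57.9.

K_p = 57.9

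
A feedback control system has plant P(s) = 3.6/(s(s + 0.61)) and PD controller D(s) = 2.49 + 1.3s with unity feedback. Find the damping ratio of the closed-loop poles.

ζ = 0.883

Forward path: (2.49 + 1.3s)·3.6/(s(s+0.61)). The closed-loop characteristic equation is s² + (0.61 + 3.6·1.3)s + 3.6·2.49 = 0.
That is s² + 5.29s + 8.964 = 0, so ω_n = 2.994 rad/s and ζ = 5.29/(2·2.994) = 0.8834.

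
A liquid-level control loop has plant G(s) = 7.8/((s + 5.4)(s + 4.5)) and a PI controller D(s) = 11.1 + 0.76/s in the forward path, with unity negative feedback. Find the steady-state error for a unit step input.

The open loop D(s)G(s) has a pole at the origin (type 1), so the static position error constant is infinite and e_ss = 1/(1+∞) = 0.

0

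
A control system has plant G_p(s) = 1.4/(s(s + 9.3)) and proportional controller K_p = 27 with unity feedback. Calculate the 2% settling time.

The closed-loop denominator s² + 9.3s + 37.8 gives ω_n = √37.8 = 6.148 and ζ = 9.3/(2ω_n) = 0.7563.
2% settling time T_s ≈ 4/(ζω_n) = 4/4.65 = 0.86 s.

T_s ≈ 0.86 s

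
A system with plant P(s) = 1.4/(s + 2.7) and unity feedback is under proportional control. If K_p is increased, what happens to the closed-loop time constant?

decrease

The closed-loop bandwidth 2.7+K_p·1.4 grows with K_p, so τ shrinks.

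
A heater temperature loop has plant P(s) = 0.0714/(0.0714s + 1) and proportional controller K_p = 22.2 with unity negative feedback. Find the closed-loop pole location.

s = -36.21

Closed loop: T(s) = K_p·P/(1+K_p·P) = 1.585/(0.0714s + 1 + 1.585), with pole at s = −(1 + 1.585)/0.0714 = −36.21.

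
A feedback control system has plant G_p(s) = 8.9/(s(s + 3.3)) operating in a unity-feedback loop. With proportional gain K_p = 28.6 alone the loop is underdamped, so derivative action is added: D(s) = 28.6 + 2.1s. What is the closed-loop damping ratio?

ζ = 0.689

Forward path: (28.6 + 2.1s)·8.9/(s(s+3.3)). The closed-loop characteristic equation is s² + (3.3 + 8.9·2.1)s + 8.9·28.6 = 0.
That is s² + 21.99s + 254.5 = 0, so ω_n = 15.95 rad/s and ζ = 21.99/(2·15.95) = 0.6892.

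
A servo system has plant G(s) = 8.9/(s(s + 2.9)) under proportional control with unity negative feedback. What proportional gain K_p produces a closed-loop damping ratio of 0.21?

K_p = 5.36

Closed-loop characteristic equation: s² + 2.9s + K_p·8.9 = 0.
So ω_n = √(8.9K_p) and 2ζω_n = 2.9, giving ζ = 2.9/(2√(8.9K_p)).
Setting ζ = 0.21: √(8.9K_p) = 2.9/(2·0.21) = 6.905, so K_p = 47.68/8.9 = 5.36.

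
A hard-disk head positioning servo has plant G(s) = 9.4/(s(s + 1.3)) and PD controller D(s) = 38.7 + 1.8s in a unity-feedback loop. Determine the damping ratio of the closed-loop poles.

Forward path: (38.7 + 1.8s)·9.4/(s(s+1.3)). The closed-loop characteristic equation is s² + (1.3 + 9.4·1.8)s + 9.4·38.7 = 0.
That is s² + 18.22s + 363.8 = 0, so ω_n = 19.07 rad/s and ζ = 18.22/(2·19.07) = 0.4776.

ζ = 0.478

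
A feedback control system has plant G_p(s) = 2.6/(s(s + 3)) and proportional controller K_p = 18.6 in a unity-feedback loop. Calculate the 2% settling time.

Closed-loop characteristic equation: s² + 3s + 48.36 = 0, so ω_n = 6.954 rad/s and ζ = 3/(2·6.954) = 0.2157.
2% settling time T_s ≈ 4/(ζω_n) = 4/1.5 = 2.67 s.

T_s ≈ 2.67 s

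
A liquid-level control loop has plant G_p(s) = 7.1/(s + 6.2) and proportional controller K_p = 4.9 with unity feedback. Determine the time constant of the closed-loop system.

τ = 0.0244 s

Closed-loop transfer function: T(s) = K_p·G_p(s)/(1 + K_p·G_p(s)) = 34.79/(s + 6.2 + 34.79) = 34.79/(s + 40.99).
Time constant τ = 1/40.99 = 0.0244 s.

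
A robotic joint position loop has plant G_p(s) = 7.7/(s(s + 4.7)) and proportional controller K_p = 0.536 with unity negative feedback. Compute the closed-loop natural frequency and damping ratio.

1 + K_p·G_p(s) = 0 gives s² + 4.7s + 4.127 = 0.
So ω_n² = 4.127 ⇒ ω_n = 2.032 rad/s, and ζ = 4.7/(2ω_n) = 1.16.

ω_n = 2.03 rad/s, ζ = 1.16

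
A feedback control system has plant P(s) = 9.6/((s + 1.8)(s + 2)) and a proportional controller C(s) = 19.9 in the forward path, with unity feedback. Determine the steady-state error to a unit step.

0.0185

The loop is type 0. Static position error constant K_pos = C(0)·P(0) = 19.9·2.667 = 53.07.
Steady-state error to a unit step: e_ss = 1/(1+K_pos) = 1/54.07 = 0.0185.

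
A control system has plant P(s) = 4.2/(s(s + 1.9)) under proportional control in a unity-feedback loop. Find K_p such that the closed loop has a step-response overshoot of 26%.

K_p = 1.38

From %OS = 100·exp(−πζ/√(1−ζ²)) = 26%, ζ = −ln(0.26)/√(π²+ln²(0.26)) = 0.3941.
Characteristic equation s² + 1.9s + 4.2K_p = 0 gives ζ = 1.9/(2√(4.2K_p)).
Setting ζ = 0.3941: √(4.2K_p) = 1.9/(2·0.3941) = 2.411, so K_p = 5.811/4.2 = 1.38.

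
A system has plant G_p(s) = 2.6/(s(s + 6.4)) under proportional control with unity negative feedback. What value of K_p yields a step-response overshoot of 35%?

From %OS = 100·exp(−πζ/√(1−ζ²)) = 35%, ζ = −ln(0.35)/√(π²+ln²(0.35)) = 0.3169.
Characteristic equation s² + 6.4s + 2.6K_p = 0 gives ζ = 6.4/(2√(2.6K_p)).
Setting ζ = 0.3169: √(2.6K_p) = 6.4/(2·0.3169) = 10.1, so K_p = 101.9/2.6 = 39.2.

K_p = 39.2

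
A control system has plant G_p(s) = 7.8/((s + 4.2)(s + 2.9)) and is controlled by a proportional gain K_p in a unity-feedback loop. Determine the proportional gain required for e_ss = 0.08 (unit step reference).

Steady-state error for a unit step on this type-0 loop is 1/(1 + K_p·G_p(0)).
G_p(0) = 0.6404. Require 1/(1 + K_p·0.6404) = 0.08, so 1 + 0.6404·K_p = 12.5.
K_p = (12.5 − 1)/0.6404 = 18.

K_p = 18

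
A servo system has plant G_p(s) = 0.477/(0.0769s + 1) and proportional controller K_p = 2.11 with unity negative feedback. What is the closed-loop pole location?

s = -26.09

Closed loop: T(s) = K_p·G_p/(1+K_p·G_p) = 1.006/(0.0769s + 1 + 1.006), with pole at s = −(1 + 1.006)/0.0769 = −26.09.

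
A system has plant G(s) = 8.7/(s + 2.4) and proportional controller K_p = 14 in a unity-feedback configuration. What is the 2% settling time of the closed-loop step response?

Closed-loop transfer function: T(s) = K_p·G(s)/(1 + K_p·G(s)) = 121.8/(s + 2.4 + 121.8) = 121.8/(s + 124.2).
Time constant τ = 1/124.2 = 0.008052 s, so the 2% settling time is about 4τ = 0.0322 s.

T_s ≈ 0.0322 s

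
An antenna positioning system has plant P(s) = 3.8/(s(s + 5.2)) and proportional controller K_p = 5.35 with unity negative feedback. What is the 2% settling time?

T_s ≈ 1.54 s

Closed-loop characteristic equation: s² + 5.2s + 20.33 = 0, so ω_n = 4.509 rad/s and ζ = 5.2/(2·4.509) = 0.5766.
2% settling time T_s ≈ 4/(ζω_n) = 4/2.6 = 1.54 s.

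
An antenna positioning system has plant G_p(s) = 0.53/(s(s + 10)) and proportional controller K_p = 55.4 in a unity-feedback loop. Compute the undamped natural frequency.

ω_n = 5.42 rad/s

1 + K_p·G_p(s) = 0 gives s² + 10s + 29.36 = 0.
Matching s² + 2ζω_n s + ω_n²: ω_n = √29.36 = 5.419 rad/s and 2ζω_n = 10, so ζ = 10/(2·5.419) = 0.923.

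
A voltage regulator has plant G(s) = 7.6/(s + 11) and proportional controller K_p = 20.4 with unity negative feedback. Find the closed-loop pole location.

s = -166

Closed-loop transfer function: T(s) = K_p·G(s)/(1 + K_p·G(s)) = 155/(s + 11 + 155) = 155/(s + 166).
The closed-loop pole is at s = −166.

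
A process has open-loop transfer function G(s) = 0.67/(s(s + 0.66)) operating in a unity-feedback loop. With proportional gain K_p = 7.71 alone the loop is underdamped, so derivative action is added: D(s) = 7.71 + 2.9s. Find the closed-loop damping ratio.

ζ = 0.573

Forward path: (7.71 + 2.9s)·0.67/(s(s+0.66)). The closed-loop characteristic equation is s² + (0.66 + 0.67·2.9)s + 0.67·7.71 = 0.
That is s² + 2.603s + 5.166 = 0, so ω_n = 2.273 rad/s and ζ = 2.603/(2·2.273) = 0.5726.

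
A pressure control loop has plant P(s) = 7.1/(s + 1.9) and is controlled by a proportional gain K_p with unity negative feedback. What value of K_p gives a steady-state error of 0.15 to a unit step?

K_p = 1.52

The loop is type 0, so e_ss(step) = 1/(1 + K_pos) with K_pos = K_p·P(0).
P(0) = 3.737. Require 1/(1 + K_p·3.737) = 0.15, so 1 + 3.737·K_p = 6.667.
K_p = (6.667 − 1)/3.737 = 1.52.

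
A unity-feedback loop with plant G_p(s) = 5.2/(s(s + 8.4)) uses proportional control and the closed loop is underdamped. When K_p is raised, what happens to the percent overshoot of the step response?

ζ = 8.4/(2√(5.2K_p)) decreases as K_p grows; lower damping means more overshoot.

increase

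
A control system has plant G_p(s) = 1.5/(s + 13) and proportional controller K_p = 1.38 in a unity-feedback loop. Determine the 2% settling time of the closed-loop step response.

Closed-loop transfer function: T(s) = K_p·G_p(s)/(1 + K_p·G_p(s)) = 2.07/(s + 13 + 2.07) = 2.07/(s + 15.07).
Time constant τ = 1/15.07 = 0.06636 s, so the 2% settling time is about 4τ = 0.265 s.

T_s ≈ 0.265 s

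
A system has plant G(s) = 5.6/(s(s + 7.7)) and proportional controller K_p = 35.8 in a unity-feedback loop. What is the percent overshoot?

From 1 + K_pG(s) = 0: s² + 7.7s + 200.5 = 0 ⇒ ω_n = 14.16, ζ = 0.2719.
%OS = 100·exp(−πζ/√(1−ζ²)) = 100·exp(−π·0.2719/√0.9261) = 41.2%.

41.2%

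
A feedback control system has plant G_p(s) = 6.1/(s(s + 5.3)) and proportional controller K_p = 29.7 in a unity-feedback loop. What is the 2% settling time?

T_s ≈ 1.51 s

Closed-loop characteristic equation: s² + 5.3s + 181.2 = 0, so ω_n = 13.46 rad/s and ζ = 5.3/(2·13.46) = 0.1969.
2% settling time T_s ≈ 4/(ζω_n) = 4/2.65 = 1.51 s.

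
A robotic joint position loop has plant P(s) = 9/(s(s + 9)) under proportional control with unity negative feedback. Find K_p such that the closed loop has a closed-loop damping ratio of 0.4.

K_p = 14.1

Closed-loop characteristic equation: s² + 9s + K_p·9 = 0.
So ω_n = √(9K_p) and 2ζω_n = 9, giving ζ = 9/(2√(9K_p)).
Setting ζ = 0.4: √(9K_p) = 9/(2·0.4) = 11.25, so K_p = 126.6/9 = 14.1.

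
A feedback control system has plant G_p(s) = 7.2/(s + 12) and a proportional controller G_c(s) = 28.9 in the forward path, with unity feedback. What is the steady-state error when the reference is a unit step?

0.0545

The loop is type 0. Static position error constant K_pos = G_c(0)·G_p(0) = 28.9·0.6 = 17.34.
Steady-state error to a unit step: e_ss = 1/(1+K_pos) = 1/18.34 = 0.0545.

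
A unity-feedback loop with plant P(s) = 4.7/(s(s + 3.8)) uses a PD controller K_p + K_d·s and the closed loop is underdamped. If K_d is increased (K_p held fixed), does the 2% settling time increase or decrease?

decrease

Characteristic equation s² + (3.8 + 4.7K_d)s + 4.7K_p = 0: raising K_d increases ζω_n = (3.8+4.7K_d)/2 while the loop stays underdamped, so T_s ≈ 4/(ζω_n) decreases.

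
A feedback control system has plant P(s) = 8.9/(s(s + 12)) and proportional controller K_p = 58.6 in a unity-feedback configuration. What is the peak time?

The closed-loop denominator s² + 12s + 521.5 gives ω_n = √521.5 = 22.84 and ζ = 12/(2ω_n) = 0.2627.
Damped frequency ω_d = ω_n√(1−ζ²) = 22.03 rad/s, so peak time T_p = π/ω_d = 0.143 s.

T_p = 0.143 s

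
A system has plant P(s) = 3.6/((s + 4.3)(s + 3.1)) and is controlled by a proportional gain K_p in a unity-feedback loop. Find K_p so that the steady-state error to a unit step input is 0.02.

For a type-0 loop with proportional control, e_ss = 1/(1 + K_p·P(0)).
P(0) = 0.2701. Require 1/(1 + K_p·0.2701) = 0.02, so 1 + 0.2701·K_p = 50.
K_p = (50 − 1)/0.2701 = 181.

K_p = 181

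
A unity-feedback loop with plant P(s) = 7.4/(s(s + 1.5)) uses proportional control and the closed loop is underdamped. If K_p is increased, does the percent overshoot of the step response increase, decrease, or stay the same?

increase

ζ = 1.5/(2√(7.4K_p)) decreases as K_p grows; lower damping means more overshoot.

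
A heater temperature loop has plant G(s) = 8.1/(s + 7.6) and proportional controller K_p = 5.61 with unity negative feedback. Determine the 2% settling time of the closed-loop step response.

T_s ≈ 0.0754 s

Closed-loop transfer function: T(s) = K_p·G(s)/(1 + K_p·G(s)) = 45.44/(s + 7.6 + 45.44) = 45.44/(s + 53.04).
Time constant τ = 1/53.04 = 0.01885 s, so the 2% settling time is about 4τ = 0.0754 s.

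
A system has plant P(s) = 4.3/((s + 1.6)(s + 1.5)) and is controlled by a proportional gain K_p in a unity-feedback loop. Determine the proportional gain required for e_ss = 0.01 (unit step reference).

K_p = 55.3

Steady-state error for a unit step on this type-0 loop is 1/(1 + K_p·P(0)).
P(0) = 1.792. Require 1/(1 + K_p·1.792) = 0.01, so 1 + 1.792·K_p = 100.
K_p = (100 − 1)/1.792 = 55.3.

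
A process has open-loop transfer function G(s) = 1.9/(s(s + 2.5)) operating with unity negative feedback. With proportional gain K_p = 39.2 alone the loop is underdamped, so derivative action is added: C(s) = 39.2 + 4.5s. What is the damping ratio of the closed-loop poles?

ζ = 0.64

Forward path: (39.2 + 4.5s)·1.9/(s(s+2.5)). The closed-loop characteristic equation is s² + (2.5 + 1.9·4.5)s + 1.9·39.2 = 0.
That is s² + 11.05s + 74.48 = 0, so ω_n = 8.63 rad/s and ζ = 11.05/(2·8.63) = 0.6402.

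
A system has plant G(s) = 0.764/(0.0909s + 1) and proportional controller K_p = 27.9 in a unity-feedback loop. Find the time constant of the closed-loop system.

Closed loop: T(s) = K_p·G/(1+K_p·G) = 21.32/(0.0909s + 1 + 21.32), with pole at s = −(1 + 21.32)/0.0909 = −245.5.
Closed-loop time constant τ = 1/245.5 = 0.00407 s.

τ = 0.00407 s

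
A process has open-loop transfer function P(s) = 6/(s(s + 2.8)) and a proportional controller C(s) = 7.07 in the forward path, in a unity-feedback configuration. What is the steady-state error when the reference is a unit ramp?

The loop has one pole at the origin (type 1). Velocity error constant K_v = lim_{s→0} s·C(s)P(s) = 7.07·6/2.8 = 15.15.
Steady-state error to a unit ramp: e_ss = 1/K_v = 0.066.

0.066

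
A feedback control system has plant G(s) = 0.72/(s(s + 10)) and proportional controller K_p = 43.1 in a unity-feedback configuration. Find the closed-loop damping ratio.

ζ = 0.898

The closed-loop denominator is s(s+10) + 43.1·0.72 = s² + 10s + 31.03.
So ω_n² = 31.03 ⇒ ω_n = 5.571 rad/s, and ζ = 10/(2ω_n) = 0.898.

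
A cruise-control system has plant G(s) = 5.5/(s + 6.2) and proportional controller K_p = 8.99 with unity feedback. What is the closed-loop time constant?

Closed-loop transfer function: T(s) = K_p·G(s)/(1 + K_p·G(s)) = 49.45/(s + 6.2 + 49.45) = 49.45/(s + 55.65).
Time constant τ = 1/55.65 = 0.018 s.

τ = 0.018 s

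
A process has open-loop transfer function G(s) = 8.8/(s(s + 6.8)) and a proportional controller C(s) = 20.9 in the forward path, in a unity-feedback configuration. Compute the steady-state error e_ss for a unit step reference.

0

The open loop C(s)G(s) has a pole at the origin (type 1), so the static position error constant is infinite and e_ss = 1/(1+∞) = 0.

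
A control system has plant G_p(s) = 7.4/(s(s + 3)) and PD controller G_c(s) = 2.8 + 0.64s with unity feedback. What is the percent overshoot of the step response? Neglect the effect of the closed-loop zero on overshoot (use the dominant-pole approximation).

Forward path: (2.8 + 0.64s)·7.4/(s(s+3)). The closed-loop characteristic equation is s² + (3 + 7.4·0.64)s + 7.4·2.8 = 0.
That is s² + 7.736s + 20.72 = 0, so ω_n = 4.552 rad/s and ζ = 7.736/(2·4.552) = 0.8498.
%OS = 100·exp(−πζ/√(1−ζ²)) = 0.632%.

0.632%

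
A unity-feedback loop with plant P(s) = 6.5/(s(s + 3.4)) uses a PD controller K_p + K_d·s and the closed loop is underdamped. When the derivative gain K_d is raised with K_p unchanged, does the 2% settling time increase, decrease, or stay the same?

Characteristic equation s² + (3.4 + 6.5K_d)s + 6.5K_p = 0: raising K_d increases ζω_n = (3.4+6.5K_d)/2 while the loop stays underdamped, so T_s ≈ 4/(ζω_n) decreases.

decrease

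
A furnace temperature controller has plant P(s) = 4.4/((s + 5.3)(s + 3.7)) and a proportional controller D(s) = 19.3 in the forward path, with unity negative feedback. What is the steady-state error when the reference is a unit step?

0.188

The loop is type 0. Static position error constant K_pos = D(0)·P(0) = 19.3·0.2244 = 4.33.
Steady-state error to a unit step: e_ss = 1/(1+K_pos) = 1/5.33 = 0.188.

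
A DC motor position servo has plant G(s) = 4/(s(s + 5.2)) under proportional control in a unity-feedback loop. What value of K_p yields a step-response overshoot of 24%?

K_p = 9.88

From %OS = 100·exp(−πζ/√(1−ζ²)) = 24%, ζ = −ln(0.24)/√(π²+ln²(0.24)) = 0.4136.
Characteristic equation s² + 5.2s + 4K_p = 0 gives ζ = 5.2/(2√(4K_p)).
Setting ζ = 0.4136: √(4K_p) = 5.2/(2·0.4136) = 6.286, so K_p = 39.52/4 = 9.88.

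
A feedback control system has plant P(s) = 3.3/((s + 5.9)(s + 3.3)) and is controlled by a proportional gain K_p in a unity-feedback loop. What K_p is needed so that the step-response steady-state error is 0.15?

K_p = 33.4

Steady-state error for a unit step on this type-0 loop is 1/(1 + K_p·P(0)).
P(0) = 0.1695. Require 1/(1 + K_p·0.1695) = 0.15, so 1 + 0.1695·K_p = 6.667.
K_p = (6.667 − 1)/0.1695 = 33.4.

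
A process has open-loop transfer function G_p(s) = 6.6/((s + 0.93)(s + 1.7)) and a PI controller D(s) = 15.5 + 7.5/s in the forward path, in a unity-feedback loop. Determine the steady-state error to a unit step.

0

The open loop D(s)G_p(s) has a pole at the origin (type 1), so the static position error constant is infinite and e_ss = 1/(1+∞) = 0.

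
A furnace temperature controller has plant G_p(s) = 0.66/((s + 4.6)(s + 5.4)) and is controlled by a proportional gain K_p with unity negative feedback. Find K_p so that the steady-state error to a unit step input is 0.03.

K_p = 1220

The loop is type 0, so e_ss(step) = 1/(1 + K_pos) with K_pos = K_p·G_p(0).
G_p(0) = 0.02657. Require 1/(1 + K_p·0.02657) = 0.03, so 1 + 0.02657·K_p = 33.33.
K_p = (33.33 − 1)/0.02657 = 1220.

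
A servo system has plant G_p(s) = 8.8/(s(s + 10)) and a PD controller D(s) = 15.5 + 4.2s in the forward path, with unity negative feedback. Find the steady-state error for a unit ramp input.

The loop has one pole at the origin (type 1). Velocity error constant K_v = lim_{s→0} s·D(s)G_p(s) = 15.5·8.8/10 = 13.64.
Steady-state error to a unit ramp: e_ss = 1/K_v = 0.0733.

0.0733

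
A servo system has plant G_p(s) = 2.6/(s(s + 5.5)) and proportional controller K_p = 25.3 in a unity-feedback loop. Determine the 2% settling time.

T_s ≈ 1.45 s

The closed-loop denominator s² + 5.5s + 65.78 gives ω_n = √65.78 = 8.11 and ζ = 5.5/(2ω_n) = 0.3391.
2% settling time T_s ≈ 4/(ζω_n) = 4/2.75 = 1.45 s.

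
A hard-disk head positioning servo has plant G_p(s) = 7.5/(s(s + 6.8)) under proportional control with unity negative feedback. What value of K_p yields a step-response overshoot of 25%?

From %OS = 100·exp(−πζ/√(1−ζ²)) = 25%, ζ = −ln(0.25)/√(π²+ln²(0.25)) = 0.4037.
Characteristic equation s² + 6.8s + 7.5K_p = 0 gives ζ = 6.8/(2√(7.5K_p)).
Setting ζ = 0.4037: √(7.5K_p) = 6.8/(2·0.4037) = 8.422, so K_p = 70.93/7.5 = 9.46.

K_p = 9.46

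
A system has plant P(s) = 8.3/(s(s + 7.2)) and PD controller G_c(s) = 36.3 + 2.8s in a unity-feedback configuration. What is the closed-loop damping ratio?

Forward path: (36.3 + 2.8s)·8.3/(s(s+7.2)). The closed-loop characteristic equation is s² + (7.2 + 8.3·2.8)s + 8.3·36.3 = 0.
That is s² + 30.44s + 301.3 = 0, so ω_n = 17.36 rad/s and ζ = 30.44/(2·17.36) = 0.8768.

ζ = 0.877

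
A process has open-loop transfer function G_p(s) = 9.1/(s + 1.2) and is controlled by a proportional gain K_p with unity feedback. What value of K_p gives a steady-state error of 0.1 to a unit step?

K_p = 1.19

For a type-0 loop with proportional control, e_ss = 1/(1 + K_p·G_p(0)).
G_p(0) = 7.583. Require 1/(1 + K_p·7.583) = 0.1, so 1 + 7.583·K_p = 10.
K_p = (10 − 1)/7.583 = 1.19.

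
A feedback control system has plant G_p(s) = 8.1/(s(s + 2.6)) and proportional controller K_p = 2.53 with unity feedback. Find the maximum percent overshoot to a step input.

From 1 + K_pG_p(s) = 0: s² + 2.6s + 20.49 = 0 ⇒ ω_n = 4.527, ζ = 0.2872.
%OS = 100·exp(−πζ/√(1−ζ²)) = 100·exp(−π·0.2872/√0.9175) = 39%.

39%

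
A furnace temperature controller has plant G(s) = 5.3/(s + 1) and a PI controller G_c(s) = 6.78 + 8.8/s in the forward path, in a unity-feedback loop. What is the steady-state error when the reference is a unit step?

0

The open loop G_c(s)G(s) has a pole at the origin (type 1), so the static position error constant is infinite and e_ss = 1/(1+∞) = 0.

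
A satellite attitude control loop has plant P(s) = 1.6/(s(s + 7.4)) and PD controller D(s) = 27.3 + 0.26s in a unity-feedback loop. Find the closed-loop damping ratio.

ζ = 0.591

Forward path: (27.3 + 0.26s)·1.6/(s(s+7.4)). The closed-loop characteristic equation is s² + (7.4 + 1.6·0.26)s + 1.6·27.3 = 0.
That is s² + 7.816s + 43.68 = 0, so ω_n = 6.609 rad/s and ζ = 7.816/(2·6.609) = 0.5913.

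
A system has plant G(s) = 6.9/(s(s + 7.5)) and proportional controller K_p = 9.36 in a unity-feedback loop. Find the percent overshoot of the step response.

The closed-loop denominator s² + 7.5s + 64.58 gives ω_n = √64.58 = 8.036 and ζ = 7.5/(2ω_n) = 0.4666.
%OS = 100·exp(−πζ/√(1−ζ²)) = 100·exp(−π·0.4666/√0.7823) = 19.1%.

19.1%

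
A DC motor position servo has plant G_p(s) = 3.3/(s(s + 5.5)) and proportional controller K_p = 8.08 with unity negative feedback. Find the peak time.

T_p = 0.719 s

From 1 + K_pG_p(s) = 0: s² + 5.5s + 26.66 = 0 ⇒ ω_n = 5.164, ζ = 0.5326.
Damped frequency ω_d = ω_n√(1−ζ²) = 4.371 rad/s, so peak time T_p = π/ω_d = 0.719 s.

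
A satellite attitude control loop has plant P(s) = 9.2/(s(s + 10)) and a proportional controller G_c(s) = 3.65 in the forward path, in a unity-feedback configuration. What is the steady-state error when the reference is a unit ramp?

The loop has one pole at the origin (type 1). Velocity error constant K_v = lim_{s→0} s·G_c(s)P(s) = 3.65·9.2/10 = 3.358.
Steady-state error to a unit ramp: e_ss = 1/K_v = 0.298.

0.298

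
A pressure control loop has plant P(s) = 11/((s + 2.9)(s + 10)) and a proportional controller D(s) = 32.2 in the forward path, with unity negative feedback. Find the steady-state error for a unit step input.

0.0757

The loop is type 0. Static position error constant K_pos = D(0)·P(0) = 32.2·0.3793 = 12.21.
Steady-state error to a unit step: e_ss = 1/(1+K_pos) = 1/13.21 = 0.0757.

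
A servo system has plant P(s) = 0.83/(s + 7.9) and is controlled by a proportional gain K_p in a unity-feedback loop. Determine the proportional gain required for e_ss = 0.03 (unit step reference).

The loop is type 0, so e_ss(step) = 1/(1 + K_pos) with K_pos = K_p·P(0).
P(0) = 0.1051. Require 1/(1 + K_p·0.1051) = 0.03, so 1 + 0.1051·K_p = 33.33.
K_p = (33.33 − 1)/0.1051 = 308.

K_p = 308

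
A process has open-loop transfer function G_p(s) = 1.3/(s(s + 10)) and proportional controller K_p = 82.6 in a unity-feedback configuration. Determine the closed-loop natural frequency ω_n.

ω_n = 10.4 rad/s

The closed-loop denominator is s(s+10) + 82.6·1.3 = s² + 10s + 107.4.
So ω_n² = 107.4 ⇒ ω_n = 10.36 rad/s, and ζ = 10/(2ω_n) = 0.483.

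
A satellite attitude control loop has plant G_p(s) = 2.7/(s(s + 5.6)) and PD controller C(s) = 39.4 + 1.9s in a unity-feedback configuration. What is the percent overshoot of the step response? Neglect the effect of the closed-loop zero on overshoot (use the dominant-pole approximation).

Forward path: (39.4 + 1.9s)·2.7/(s(s+5.6)). The closed-loop characteristic equation is s² + (5.6 + 2.7·1.9)s + 2.7·39.4 = 0.
That is s² + 10.73s + 106.4 = 0, so ω_n = 10.31 rad/s and ζ = 10.73/(2·10.31) = 0.5202.
%OS = 100·exp(−πζ/√(1−ζ²)) = 14.8%.

14.8%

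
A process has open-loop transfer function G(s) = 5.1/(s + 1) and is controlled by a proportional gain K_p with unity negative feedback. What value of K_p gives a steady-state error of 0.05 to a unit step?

K_p = 3.73

The loop is type 0, so e_ss(step) = 1/(1 + K_pos) with K_pos = K_p·G(0).
G(0) = 5.1. Require 1/(1 + K_p·5.1) = 0.05, so 1 + 5.1·K_p = 20.
K_p = (20 − 1)/5.1 = 3.73.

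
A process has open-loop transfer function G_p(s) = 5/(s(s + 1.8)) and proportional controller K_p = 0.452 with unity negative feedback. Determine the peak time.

T_p = 2.61 s

Closed-loop characteristic equation: s² + 1.8s + 2.26 = 0, so ω_n = 1.503 rad/s and ζ = 1.8/(2·1.503) = 0.5987.
Damped frequency ω_d = ω_n√(1−ζ²) = 1.204 rad/s, so peak time T_p = π/ω_d = 2.61 s.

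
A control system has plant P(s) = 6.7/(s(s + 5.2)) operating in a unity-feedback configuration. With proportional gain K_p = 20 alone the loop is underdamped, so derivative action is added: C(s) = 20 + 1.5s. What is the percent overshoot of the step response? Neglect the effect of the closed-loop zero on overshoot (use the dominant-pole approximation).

6.39%

Forward path: (20 + 1.5s)·6.7/(s(s+5.2)). The closed-loop characteristic equation is s² + (5.2 + 6.7·1.5)s + 6.7·20 = 0.
That is s² + 15.25s + 134 = 0, so ω_n = 11.58 rad/s and ζ = 15.25/(2·11.58) = 0.6587.
%OS = 100·exp(−πζ/√(1−ζ²)) = 6.39%.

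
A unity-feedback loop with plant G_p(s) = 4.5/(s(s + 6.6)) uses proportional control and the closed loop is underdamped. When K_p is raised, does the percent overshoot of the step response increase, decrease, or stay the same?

Characteristic equation s² + 6.6s + K_p·4.5 = 0: raising K_p raises ω_n while 2ζω_n = 6.6 is fixed, so ζ falls and overshoot grows.

increase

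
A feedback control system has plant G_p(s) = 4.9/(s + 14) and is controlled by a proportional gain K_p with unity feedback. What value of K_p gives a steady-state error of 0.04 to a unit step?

The loop is type 0, so e_ss(step) = 1/(1 + K_pos) with K_pos = K_p·G_p(0).
G_p(0) = 0.35. Require 1/(1 + K_p·0.35) = 0.04, so 1 + 0.35·K_p = 25.
K_p = (25 − 1)/0.35 = 68.6.

K_p = 68.6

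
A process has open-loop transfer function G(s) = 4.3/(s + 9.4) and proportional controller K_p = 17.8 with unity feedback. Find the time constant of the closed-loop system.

τ = 0.0116 s

Closed-loop transfer function: T(s) = K_p·G(s)/(1 + K_p·G(s)) = 76.54/(s + 9.4 + 76.54) = 76.54/(s + 85.94).
Time constant τ = 1/85.94 = 0.0116 s.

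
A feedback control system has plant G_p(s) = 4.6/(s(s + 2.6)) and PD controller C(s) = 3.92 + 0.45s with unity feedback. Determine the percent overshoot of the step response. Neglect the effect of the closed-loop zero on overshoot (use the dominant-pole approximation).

Forward path: (3.92 + 0.45s)·4.6/(s(s+2.6)). The closed-loop characteristic equation is s² + (2.6 + 4.6·0.45)s + 4.6·3.92 = 0.
That is s² + 4.67s + 18.03 = 0, so ω_n = 4.246 rad/s and ζ = 4.67/(2·4.246) = 0.5499.
%OS = 100·exp(−πζ/√(1−ζ²)) = 12.6%.

12.6%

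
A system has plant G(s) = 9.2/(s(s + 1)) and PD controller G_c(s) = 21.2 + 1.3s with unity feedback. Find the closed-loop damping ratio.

ζ = 0.464

Forward path: (21.2 + 1.3s)·9.2/(s(s+1)). The closed-loop characteristic equation is s² + (1 + 9.2·1.3)s + 9.2·21.2 = 0.
That is s² + 12.96s + 195 = 0, so ω_n = 13.97 rad/s and ζ = 12.96/(2·13.97) = 0.464.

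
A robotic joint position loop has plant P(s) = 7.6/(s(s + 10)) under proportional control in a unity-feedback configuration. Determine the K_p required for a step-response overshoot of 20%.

K_p = 15.8

From %OS = 100·exp(−πζ/√(1−ζ²)) = 20%, ζ = −ln(0.2)/√(π²+ln²(0.2)) = 0.4559.
Characteristic equation s² + 10s + 7.6K_p = 0 gives ζ = 10/(2√(7.6K_p)).
Setting ζ = 0.4559: √(7.6K_p) = 10/(2·0.4559) = 10.97, so K_p = 120.3/7.6 = 15.8.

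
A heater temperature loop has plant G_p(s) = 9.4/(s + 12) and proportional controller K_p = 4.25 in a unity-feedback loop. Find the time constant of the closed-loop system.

Closed-loop transfer function: T(s) = K_p·G_p(s)/(1 + K_p·G_p(s)) = 39.95/(s + 12 + 39.95) = 39.95/(s + 51.95).
Time constant τ = 1/51.95 = 0.0192 s.

τ = 0.0192 s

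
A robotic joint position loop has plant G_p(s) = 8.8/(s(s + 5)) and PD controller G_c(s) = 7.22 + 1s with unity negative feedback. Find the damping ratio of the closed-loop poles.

ζ = 0.866

Forward path: (7.22 + 1s)·8.8/(s(s+5)). The closed-loop characteristic equation is s² + (5 + 8.8·1)s + 8.8·7.22 = 0.
That is s² + 13.8s + 63.54 = 0, so ω_n = 7.971 rad/s and ζ = 13.8/(2·7.971) = 0.8656.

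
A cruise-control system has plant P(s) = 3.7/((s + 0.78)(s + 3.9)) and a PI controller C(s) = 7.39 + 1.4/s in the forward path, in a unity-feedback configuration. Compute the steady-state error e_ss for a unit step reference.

The open loop C(s)P(s) has a pole at the origin (type 1), so the static position error constant is infinite and e_ss = 1/(1+∞) = 0.

0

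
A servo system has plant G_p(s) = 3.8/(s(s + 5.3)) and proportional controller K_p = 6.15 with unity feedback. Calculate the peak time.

T_p = 0.777 s

From 1 + K_pG_p(s) = 0: s² + 5.3s + 23.37 = 0 ⇒ ω_n = 4.834, ζ = 0.5482.
Damped frequency ω_d = ω_n√(1−ζ²) = 4.043 rad/s, so peak time T_p = π/ω_d = 0.777 s.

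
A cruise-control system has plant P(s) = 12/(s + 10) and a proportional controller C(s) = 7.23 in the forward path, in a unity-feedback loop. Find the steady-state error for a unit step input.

The loop is type 0. Static position error constant K_pos = C(0)·P(0) = 7.23·1.2 = 8.676.
Steady-state error to a unit step: e_ss = 1/(1+K_pos) = 1/9.676 = 0.103.

0.103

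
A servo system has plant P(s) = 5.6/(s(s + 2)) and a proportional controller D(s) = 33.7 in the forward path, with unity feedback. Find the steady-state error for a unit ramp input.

The loop has one pole at the origin (type 1). Velocity error constant K_v = lim_{s→0} s·D(s)P(s) = 33.7·5.6/2 = 94.36.
Steady-state error to a unit ramp: e_ss = 1/K_v = 0.0106.

0.0106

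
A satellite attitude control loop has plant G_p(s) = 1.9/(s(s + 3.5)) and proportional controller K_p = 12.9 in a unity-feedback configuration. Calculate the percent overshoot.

Closed-loop characteristic equation: s² + 3.5s + 24.51 = 0, so ω_n = 4.951 rad/s and ζ = 3.5/(2·4.951) = 0.3535.
%OS = 100·exp(−πζ/√(1−ζ²)) = 100·exp(−π·0.3535/√0.8751) = 30.5%.

30.5%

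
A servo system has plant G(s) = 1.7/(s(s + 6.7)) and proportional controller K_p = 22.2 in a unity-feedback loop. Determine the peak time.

The closed-loop denominator s² + 6.7s + 37.74 gives ω_n = √37.74 = 6.143 and ζ = 6.7/(2ω_n) = 0.5453.
Damped frequency ω_d = ω_n√(1−ζ²) = 5.15 rad/s, so peak time T_p = π/ω_d = 0.61 s.

T_p = 0.61 s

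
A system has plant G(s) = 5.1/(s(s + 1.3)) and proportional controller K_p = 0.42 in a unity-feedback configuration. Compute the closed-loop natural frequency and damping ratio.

ω_n = 1.46 rad/s, ζ = 0.444

With unity feedback the closed-loop characteristic equation is s² + 1.3s + 0.42·5.1 = s² + 1.3s + 2.142 = 0.
So ω_n² = 2.142 ⇒ ω_n = 1.464 rad/s, and ζ = 1.3/(2ω_n) = 0.444.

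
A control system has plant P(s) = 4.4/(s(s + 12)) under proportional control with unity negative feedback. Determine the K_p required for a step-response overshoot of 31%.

K_p = 67.1

From %OS = 100·exp(−πζ/√(1−ζ²)) = 31%, ζ = −ln(0.31)/√(π²+ln²(0.31)) = 0.3493.
Characteristic equation s² + 12s + 4.4K_p = 0 gives ζ = 12/(2√(4.4K_p)).
Setting ζ = 0.3493: √(4.4K_p) = 12/(2·0.3493) = 17.18, so K_p = 295/4.4 = 67.1.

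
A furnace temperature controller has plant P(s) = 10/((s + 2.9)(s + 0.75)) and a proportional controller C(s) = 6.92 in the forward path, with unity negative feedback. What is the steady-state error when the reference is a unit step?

0.0305

The loop is type 0. Static position error constant K_pos = C(0)·P(0) = 6.92·4.598 = 31.82.
Steady-state error to a unit step: e_ss = 1/(1+K_pos) = 1/32.82 = 0.0305.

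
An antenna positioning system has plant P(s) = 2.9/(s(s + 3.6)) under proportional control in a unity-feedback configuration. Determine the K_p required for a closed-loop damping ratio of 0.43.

K_p = 6.04

Closed-loop characteristic equation: s² + 3.6s + K_p·2.9 = 0.
So ω_n = √(2.9K_p) and 2ζω_n = 3.6, giving ζ = 3.6/(2√(2.9K_p)).
Setting ζ = 0.43: √(2.9K_p) = 3.6/(2·0.43) = 4.186, so K_p = 17.52/2.9 = 6.04.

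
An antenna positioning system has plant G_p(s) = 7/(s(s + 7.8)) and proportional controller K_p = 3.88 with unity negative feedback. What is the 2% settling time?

The closed-loop denominator s² + 7.8s + 27.16 gives ω_n = √27.16 = 5.212 and ζ = 7.8/(2ω_n) = 0.7483.
2% settling time T_s ≈ 4/(ζω_n) = 4/3.9 = 1.03 s.

T_s ≈ 1.03 s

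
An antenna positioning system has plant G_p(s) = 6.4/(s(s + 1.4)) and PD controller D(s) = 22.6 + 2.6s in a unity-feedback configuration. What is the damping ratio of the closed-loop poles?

Forward path: (22.6 + 2.6s)·6.4/(s(s+1.4)). The closed-loop characteristic equation is s² + (1.4 + 6.4·2.6)s + 6.4·22.6 = 0.
That is s² + 18.04s + 144.6 = 0, so ω_n = 12.03 rad/s and ζ = 18.04/(2·12.03) = 0.75.

ζ = 0.75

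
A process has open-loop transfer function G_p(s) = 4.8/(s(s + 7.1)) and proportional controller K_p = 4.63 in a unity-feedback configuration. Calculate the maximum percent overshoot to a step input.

2.74%

The closed-loop denominator s² + 7.1s + 22.22 gives ω_n = √22.22 = 4.714 and ζ = 7.1/(2ω_n) = 0.753.
%OS = 100·exp(−πζ/√(1−ζ²)) = 100·exp(−π·0.753/√0.4329) = 2.74%.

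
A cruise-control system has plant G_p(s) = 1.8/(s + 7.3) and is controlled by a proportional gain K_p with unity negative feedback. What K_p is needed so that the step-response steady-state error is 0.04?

K_p = 97.3

Steady-state error for a unit step on this type-0 loop is 1/(1 + K_p·G_p(0)).
G_p(0) = 0.2466. Require 1/(1 + K_p·0.2466) = 0.04, so 1 + 0.2466·K_p = 25.
K_p = (25 − 1)/0.2466 = 97.3.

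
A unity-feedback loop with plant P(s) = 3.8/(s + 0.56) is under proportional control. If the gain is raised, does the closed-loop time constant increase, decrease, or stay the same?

decrease

Closed-loop pole is at s = −(0.56+K_p·3.8); larger K_p moves it further left, so τ = 1/(0.56+K_p·3.8) decreases.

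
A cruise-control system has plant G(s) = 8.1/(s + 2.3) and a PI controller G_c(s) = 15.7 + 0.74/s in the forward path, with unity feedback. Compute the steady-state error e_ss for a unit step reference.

0

The open loop G_c(s)G(s) has a pole at the origin (type 1), so the static position error constant is infinite and e_ss = 1/(1+∞) = 0.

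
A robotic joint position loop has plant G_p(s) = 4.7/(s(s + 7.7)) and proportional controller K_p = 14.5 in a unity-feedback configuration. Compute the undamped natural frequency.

The closed-loop denominator is s(s+7.7) + 14.5·4.7 = s² + 7.7s + 68.15.
Matching s² + 2ζω_n s + ω_n²: ω_n = √68.15 = 8.255 rad/s and 2ζω_n = 7.7, so ζ = 7.7/(2·8.255) = 0.466.

ω_n = 8.26 rad/s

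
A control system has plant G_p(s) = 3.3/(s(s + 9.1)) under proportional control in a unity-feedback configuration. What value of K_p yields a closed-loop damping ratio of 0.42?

K_p = 35.6

Closed-loop characteristic equation: s² + 9.1s + K_p·3.3 = 0.
So ω_n = √(3.3K_p) and 2ζω_n = 9.1, giving ζ = 9.1/(2√(3.3K_p)).
Setting ζ = 0.42: √(3.3K_p) = 9.1/(2·0.42) = 10.83, so K_p = 117.4/3.3 = 35.6.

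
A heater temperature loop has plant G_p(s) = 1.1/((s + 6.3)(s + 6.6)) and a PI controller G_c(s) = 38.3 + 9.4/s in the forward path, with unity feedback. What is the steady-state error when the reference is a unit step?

0

The open loop G_c(s)G_p(s) has a pole at the origin (type 1), so the static position error constant is infinite and e_ss = 1/(1+∞) = 0.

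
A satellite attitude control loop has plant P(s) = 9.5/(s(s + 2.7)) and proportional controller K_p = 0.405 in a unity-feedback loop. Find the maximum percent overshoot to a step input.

From 1 + K_pP(s) = 0: s² + 2.7s + 3.848 = 0 ⇒ ω_n = 1.962, ζ = 0.6882.
%OS = 100·exp(−πζ/√(1−ζ²)) = 100·exp(−π·0.6882/√0.5263) = 5.08%.

5.08%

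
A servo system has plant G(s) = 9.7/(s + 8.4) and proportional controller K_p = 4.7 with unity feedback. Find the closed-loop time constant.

τ = 0.0185 s

Closed-loop transfer function: T(s) = K_p·G(s)/(1 + K_p·G(s)) = 45.59/(s + 8.4 + 45.59) = 45.59/(s + 53.99).
Time constant τ = 1/53.99 = 0.0185 s.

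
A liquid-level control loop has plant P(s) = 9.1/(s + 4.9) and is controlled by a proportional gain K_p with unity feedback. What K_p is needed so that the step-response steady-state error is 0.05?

The loop is type 0, so e_ss(step) = 1/(1 + K_pos) with K_pos = K_p·P(0).
P(0) = 1.857. Require 1/(1 + K_p·1.857) = 0.05, so 1 + 1.857·K_p = 20.
K_p = (20 − 1)/1.857 = 10.2.

K_p = 10.2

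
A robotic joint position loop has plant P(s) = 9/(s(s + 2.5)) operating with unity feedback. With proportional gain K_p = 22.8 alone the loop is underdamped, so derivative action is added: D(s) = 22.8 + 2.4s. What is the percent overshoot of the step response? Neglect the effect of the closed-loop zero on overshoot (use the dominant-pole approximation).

Forward path: (22.8 + 2.4s)·9/(s(s+2.5)). The closed-loop characteristic equation is s² + (2.5 + 9·2.4)s + 9·22.8 = 0.
That is s² + 24.1s + 205.2 = 0, so ω_n = 14.32 rad/s and ζ = 24.1/(2·14.32) = 0.8412.
%OS = 100·exp(−πζ/√(1−ζ²)) = 0.754%.

0.754%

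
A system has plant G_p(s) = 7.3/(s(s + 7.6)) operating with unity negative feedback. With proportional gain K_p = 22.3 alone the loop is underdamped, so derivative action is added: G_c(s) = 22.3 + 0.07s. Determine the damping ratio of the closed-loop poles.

Forward path: (22.3 + 0.07s)·7.3/(s(s+7.6)). The closed-loop characteristic equation is s² + (7.6 + 7.3·0.07)s + 7.3·22.3 = 0.
That is s² + 8.111s + 162.8 = 0, so ω_n = 12.76 rad/s and ζ = 8.111/(2·12.76) = 0.3179.

ζ = 0.318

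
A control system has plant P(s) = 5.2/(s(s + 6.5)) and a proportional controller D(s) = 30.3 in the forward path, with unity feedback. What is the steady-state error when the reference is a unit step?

0

The open loop D(s)P(s) has a pole at the origin (type 1), so the static position error constant is infinite and e_ss = 1/(1+∞) = 0.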